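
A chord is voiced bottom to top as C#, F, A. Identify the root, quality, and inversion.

F augmented, second inversion

Reducing to letter names: C#, F, A. These stack in thirds as F–A–C# — an F augmented triad.
C# is the fifth of F augmented; fifth in the bass means second inversion (figured bass 6/4).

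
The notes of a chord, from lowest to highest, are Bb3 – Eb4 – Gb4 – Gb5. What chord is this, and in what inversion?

Eb minor, second inversion

Reducing to letter names: Bb, Eb, Gb. These stack in thirds as Eb–Gb–Bb — an Eb minor triad.
The lowest note is Bb, the fifth of the chord, so this is second inversion (figured bass 6/4).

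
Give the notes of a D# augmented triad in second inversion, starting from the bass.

D# augmented is D#–F##–A##. Second inversion puts the fifth (A##) in the bass, with the remaining tones above: A##, D#, F##.

A##, D#, F##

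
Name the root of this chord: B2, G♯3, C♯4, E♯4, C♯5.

The distinct letter names are B, G#, C#, E#. Arranged as a stack of thirds they read C#–E#–G#–B, so C# is the root (a C# dominant seventh chord).

C#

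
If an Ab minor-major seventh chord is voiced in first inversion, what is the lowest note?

Cb

The third of Ab minor-major seventh (Ab–Cb–Eb–G) is Cb; that is the bass in first inversion.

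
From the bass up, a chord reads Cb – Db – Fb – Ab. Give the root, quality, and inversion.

Db minor seventh, third inversion

The pitch classes Cb, Db, Fb, Ab arrange in thirds as Db–Fb–Ab–Cb: a Db minor seventh chord.
The lowest note is Cb, the seventh of the chord, so this is third inversion (figured bass 4/2).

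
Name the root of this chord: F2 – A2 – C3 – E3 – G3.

F, A, C, E, G are the tones of an F major ninth chord (F–A–C–E–G), making F the root.

F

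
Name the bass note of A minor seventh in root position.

In root position the root is lowest. For A minor seventh (A–C–E–G) that is A.

A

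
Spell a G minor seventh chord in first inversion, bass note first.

Bb, D, F, G

The chord tones are G–Bb–D–F. With the third (Bb) lowest for first inversion: Bb, D, F, G.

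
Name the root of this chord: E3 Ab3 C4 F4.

F

The distinct letter names are E, Ab, C, F. Arranged as a stack of thirds they read F–Ab–C–E, so F is the root (an F minor-major seventh chord).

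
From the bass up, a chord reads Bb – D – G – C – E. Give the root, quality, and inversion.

The distinct note names are Bb, D, G, C, E. Stacked in thirds they read C–E–G–Bb–D, which is a dominant ninth chord on C.
With the seventh (Bb) in the bass, the chord is in third inversion.

C dominant ninth, third inversion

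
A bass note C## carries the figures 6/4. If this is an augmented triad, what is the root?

The figures 6/4 mean the fifth of the chord is in the bass. If C## is the fifth of an augmented triad, the root is F# (chord tones F#–A#–C##).

F#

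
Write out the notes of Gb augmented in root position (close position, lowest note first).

Gb, Bb, D

Gb augmented is Gb–Bb–D. Root position puts the root (Gb) in the bass, with the remaining tones above: Gb, Bb, D.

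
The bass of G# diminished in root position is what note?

G#

The root of G# diminished (G#–B–D) is G#; that is the bass in root position.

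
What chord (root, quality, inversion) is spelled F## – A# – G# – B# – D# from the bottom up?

Reducing to letter names: F##, A#, G#, B#, D#. These stack in thirds as G#–B#–D#–F##–A# — a G# major ninth chord.
F## is the seventh of G# major ninth; seventh in the bass means third inversion.

G# major ninth, third inversion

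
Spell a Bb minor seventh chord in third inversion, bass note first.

Spelling Bb minor seventh: Bb–Db–F–Ab. In third inversion the seventh is bass, giving Ab, Bb, Db, F from the bottom.

Ab, Bb, Db, F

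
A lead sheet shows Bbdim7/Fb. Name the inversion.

Bbdim7/Fb means Bb diminished seventh with Fb in the bass. Fb is the fifth of Bb diminished seventh (Bb–Db–Fb–Abb), so this is second inversion.

second inversion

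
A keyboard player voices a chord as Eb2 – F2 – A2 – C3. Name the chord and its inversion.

Reducing to letter names: Eb, F, A, C. These stack in thirds as F–A–C–Eb — an F dominant seventh chord.
Eb is the seventh of F dominant seventh; seventh in the bass means third inversion (figured bass 4/2).

F dominant seventh, third inversion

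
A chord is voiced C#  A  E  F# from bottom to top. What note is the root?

Reordering C#, A, E, F# into stacked thirds gives F#–A–C#–E; the bottom of that stack, F#, is the root.

F#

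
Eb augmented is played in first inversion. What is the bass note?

Eb augmented is Eb–G–B. First inversion places the third in the bass: G.

G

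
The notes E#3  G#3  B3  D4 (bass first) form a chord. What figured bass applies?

The notes E#, G#, B, D stack in thirds as E#–G#–B–D — an E# diminished seventh chord. The bass E# is the root, so this is root position: figured 7.

7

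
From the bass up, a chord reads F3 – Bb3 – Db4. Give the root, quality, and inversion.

Reducing to letter names: F, Bb, Db. These stack in thirds as Bb–Db–F — a Bb minor triad.
F is the fifth of Bb minor; fifth in the bass means second inversion (figured bass 6/4).

Bb minor, second inversion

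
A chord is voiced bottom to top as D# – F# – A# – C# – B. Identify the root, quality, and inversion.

The distinct note names are D#, F#, A#, C#, B. Stacked in thirds they read B–D#–F#–A#–C#, which is a major ninth chord on B.
The lowest note is D#, the third of the chord, so this is first inversion.

B major ninth, first inversion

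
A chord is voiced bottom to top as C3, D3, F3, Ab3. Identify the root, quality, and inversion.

Reducing to letter names: C, D, F, Ab. These stack in thirds as D–F–Ab–C — a D half-diminished seventh chord.
With the seventh (C) in the bass, the chord is in third inversion (figured bass 4/2).

D half-diminished seventh, third inversion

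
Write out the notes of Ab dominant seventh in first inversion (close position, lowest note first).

Spelling Ab dominant seventh: Ab–C–Eb–Gb. In first inversion the third is bass, giving C, Eb, Gb, Ab from the bottom.

C, Eb, Gb, Ab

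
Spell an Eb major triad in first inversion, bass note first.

G, Bb, Eb

Eb major is Eb–G–Bb. First inversion puts the third (G) in the bass, with the remaining tones above: G, Bb, Eb.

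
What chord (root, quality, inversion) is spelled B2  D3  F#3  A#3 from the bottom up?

The pitch classes B, D, F#, A# arrange in thirds as B–D–F#–A#: a B minor-major seventh chord.
With the root (B) in the bass, the chord is in root position (figured bass 7).

B minor-major seventh, root position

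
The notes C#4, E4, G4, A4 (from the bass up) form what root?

The distinct letter names are C#, E, G, A. Arranged as a stack of thirds they read A–C#–E–G, so A is the root (an A dominant seventh chord).

A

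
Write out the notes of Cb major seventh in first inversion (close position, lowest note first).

Cb major seventh is Cb–Eb–Gb–Bb. First inversion puts the third (Eb) in the bass, with the remaining tones above: Eb, Gb, Bb, Cb.

Eb, Gb, Bb, Cb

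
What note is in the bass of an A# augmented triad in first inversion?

In first inversion the third is lowest. For A# augmented (A#–C##–E##) that is C##.

C##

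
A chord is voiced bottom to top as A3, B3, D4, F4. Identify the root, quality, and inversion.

The distinct note names are A, B, D, F. Stacked in thirds they read B–D–F–A, which is a half-diminished seventh chord on B.
The lowest note is A, the seventh of the chord, so this is third inversion (figured bass 4/2).

B half-diminished seventh, third inversion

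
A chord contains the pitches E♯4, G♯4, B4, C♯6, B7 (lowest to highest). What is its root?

E#, G#, B, C# are the tones of a C# dominant seventh chord (C#–E#–G#–B), making C# the root.

C#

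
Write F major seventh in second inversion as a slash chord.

Fmaj7/C

Second inversion of F major seventh has the fifth (C) in the bass. As a slash chord: Fmaj7/C.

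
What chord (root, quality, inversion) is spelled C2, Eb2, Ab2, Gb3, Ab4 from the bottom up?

Ab dominant seventh, first inversion

The pitch classes C, Eb, Ab, Gb arrange in thirds as Ab–C–Eb–Gb: an Ab dominant seventh chord.
With the third (C) in the bass, the chord is in first inversion (figured bass 6/5).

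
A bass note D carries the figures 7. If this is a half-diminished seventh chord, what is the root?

The figures 7 mean the root of the chord is in the bass. If D is the root of a half-diminished seventh chord, the root is D (chord tones D–F–Ab–C).

D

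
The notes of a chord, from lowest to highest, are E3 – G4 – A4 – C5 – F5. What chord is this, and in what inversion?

F major ninth, third inversion

The distinct note names are E, G, A, C, F. Stacked in thirds they read F–A–C–E–G, which is a major ninth chord on F.
E is the seventh of F major ninth; seventh in the bass means third inversion.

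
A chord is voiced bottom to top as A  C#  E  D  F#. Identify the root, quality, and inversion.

The pitch classes A, C#, E, D, F# arrange in thirds as D–F#–A–C#–E: a D major ninth chord.
The lowest note is A, the fifth of the chord, so this is second inversion.

D major ninth, second inversion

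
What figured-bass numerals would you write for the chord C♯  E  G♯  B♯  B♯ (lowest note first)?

The notes C#, E, G#, B# stack in thirds as C#–E–G#–B# — a C# minor-major seventh chord. The bass C# is the root, so this is root position: figured 7.

7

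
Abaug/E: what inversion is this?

second inversion

Abaug/E means Ab augmented with E in the bass. E is the fifth of Ab augmented (Ab–C–E), so this is second inversion.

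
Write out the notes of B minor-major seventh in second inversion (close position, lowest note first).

F#, A#, B, D

The chord tones are B–D–F#–A#. With the fifth (F#) lowest for second inversion: F#, A#, B, D.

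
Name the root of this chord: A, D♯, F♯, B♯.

Reordering A, D#, F#, B# into stacked thirds gives B#–D#–F#–A; the bottom of that stack, B#, is the root.

B#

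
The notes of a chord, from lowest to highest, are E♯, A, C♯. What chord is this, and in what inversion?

The pitch classes E#, A, C# arrange in thirds as A–C#–E#: an A augmented triad.
E# is the fifth of A augmented; fifth in the bass means second inversion (figured bass 6/4).

A augmented, second inversion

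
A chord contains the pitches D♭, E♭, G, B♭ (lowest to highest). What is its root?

The distinct letter names are Db, Eb, G, Bb. Arranged as a stack of thirds they read Eb–G–Bb–Db, so Eb is the root (an Eb dominant seventh chord).

Eb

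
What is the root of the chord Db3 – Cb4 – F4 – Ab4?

The distinct letter names are Db, Cb, F, Ab. Arranged as a stack of thirds they read Db–F–Ab–Cb, so Db is the root (a Db dominant seventh chord).

Db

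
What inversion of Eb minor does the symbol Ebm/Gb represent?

first inversion

Ebm/Gb means Eb minor with Gb in the bass. Gb is the third of Eb minor (Eb–Gb–Bb), so this is first inversion.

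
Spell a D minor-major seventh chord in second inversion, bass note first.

D minor-major seventh is D–F–A–C#. Second inversion puts the fifth (A) in the bass, with the remaining tones above: A, C#, D, F.

A, C#, D, F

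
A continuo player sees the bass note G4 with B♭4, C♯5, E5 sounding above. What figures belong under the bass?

4/3

The notes G, Bb, C#, E stack in thirds as C#–E–G–Bb — a C# diminished seventh chord. The bass G is the fifth, so this is second inversion: figured 4/3.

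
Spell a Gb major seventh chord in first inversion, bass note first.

The chord tones are Gb–Bb–Db–F. With the third (Bb) lowest for first inversion: Bb, Db, F, Gb.

Bb, Db, F, Gb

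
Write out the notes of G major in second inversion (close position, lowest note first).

D, G, B

The chord tones are G–B–D. With the fifth (D) lowest for second inversion: D, G, B.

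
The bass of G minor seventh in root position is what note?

G

G minor seventh is G–Bb–D–F. Root position places the root in the bass: G.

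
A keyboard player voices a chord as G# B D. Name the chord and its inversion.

The distinct note names are G#, B, D. Stacked in thirds they read G#–B–D, which is a diminished triad on G#.
The lowest note is G#, the root of the chord, so this is root position (figured bass 5/3).

G# diminished, root position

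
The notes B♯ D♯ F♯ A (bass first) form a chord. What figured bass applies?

7

The notes B#, D#, F#, A stack in thirds as B#–D#–F#–A — a B# diminished seventh chord. The bass B# is the root, so this is root position: figured 7.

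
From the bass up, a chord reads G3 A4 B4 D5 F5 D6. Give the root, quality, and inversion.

Reducing to letter names: G, A, B, D, F. These stack in thirds as G–B–D–F–A — a G dominant ninth chord.
G is the root of G dominant ninth; root in the bass means root position.

G dominant ninth, root position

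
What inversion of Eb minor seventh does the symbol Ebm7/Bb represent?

second inversion

Ebm7/Bb means Eb minor seventh with Bb in the bass. Bb is the fifth of Eb minor seventh (Eb–Gb–Bb–Db), so this is second inversion.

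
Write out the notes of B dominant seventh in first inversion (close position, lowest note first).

D#, F#, A, B

Spelling B dominant seventh: B–D#–F#–A. In first inversion the third is bass, giving D#, F#, A, B from the bottom.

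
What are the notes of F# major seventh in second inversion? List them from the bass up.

Spelling F# major seventh: F#–A#–C#–E#. In second inversion the fifth is bass, giving C#, E#, F#, A# from the bottom.

C#, E#, F#, A#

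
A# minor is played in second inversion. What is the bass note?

E#

The fifth of A# minor (A#–C#–E#) is E#; that is the bass in second inversion.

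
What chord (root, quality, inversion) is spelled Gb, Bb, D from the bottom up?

Gb augmented, root position

The distinct note names are Gb, Bb, D. Stacked in thirds they read Gb–Bb–D, which is an augmented triad on Gb.
Gb is the root of Gb augmented; root in the bass means root position (figured bass 5/3).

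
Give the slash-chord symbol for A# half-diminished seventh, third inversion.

Third inversion of A# half-diminished seventh has the seventh (G#) in the bass. As a slash chord: A#ø7/G#.

A#ø7/G#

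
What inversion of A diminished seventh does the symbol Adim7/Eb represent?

Adim7/Eb means A diminished seventh with Eb in the bass. Eb is the fifth of A diminished seventh (A–C–Eb–Gb), so this is second inversion.

second inversion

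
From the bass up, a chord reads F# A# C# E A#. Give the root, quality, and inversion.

The pitch classes F#, A#, C#, E arrange in thirds as F#–A#–C#–E: an F# dominant seventh chord.
F# is the root of F# dominant seventh; root in the bass means root position (figured bass 7).

F# dominant seventh, root position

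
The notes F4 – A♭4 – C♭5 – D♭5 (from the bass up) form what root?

F, Ab, Cb, Db are the tones of a Db dominant seventh chord (Db–F–Ab–Cb), making Db the root.

Db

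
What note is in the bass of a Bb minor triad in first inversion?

Db

In first inversion the third is lowest. For Bb minor (Bb–Db–F) that is Db.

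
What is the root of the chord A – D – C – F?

The distinct letter names are A, D, C, F. Arranged as a stack of thirds they read D–F–A–C, so D is the root (a D minor seventh chord).

D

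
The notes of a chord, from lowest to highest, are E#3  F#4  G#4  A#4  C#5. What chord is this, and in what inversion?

Reducing to letter names: E#, F#, G#, A#, C#. These stack in thirds as F#–A#–C#–E#–G# — an F# major ninth chord.
With the seventh (E#) in the bass, the chord is in third inversion.

F# major ninth, third inversion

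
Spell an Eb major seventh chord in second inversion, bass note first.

Eb major seventh is Eb–G–Bb–D. Second inversion puts the fifth (Bb) in the bass, with the remaining tones above: Bb, D, Eb, G.

Bb, D, Eb, G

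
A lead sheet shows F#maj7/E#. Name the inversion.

F#maj7/E# means F# major seventh with E# in the bass. E# is the seventh of F# major seventh (F#–A#–C#–E#), so this is third inversion.

third inversion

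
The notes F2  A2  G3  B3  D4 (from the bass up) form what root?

G

The distinct letter names are F, A, G, B, D. Arranged as a stack of thirds they read G–B–D–F–A, so G is the root (a G dominant ninth chord).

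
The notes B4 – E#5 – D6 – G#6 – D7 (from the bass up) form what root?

Reordering B, E#, D, G# into stacked thirds gives E#–G#–B–D; the bottom of that stack, E#, is the root.

E#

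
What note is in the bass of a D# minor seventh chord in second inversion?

In second inversion the fifth is lowest. For D# minor seventh (D#–F#–A#–C#) that is A#.

A#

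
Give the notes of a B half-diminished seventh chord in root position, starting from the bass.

B, D, F, A

Spelling B half-diminished seventh: B–D–F–A. In root position the root is bass, giving B, D, F, A from the bottom.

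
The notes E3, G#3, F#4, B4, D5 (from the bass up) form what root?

E

The distinct letter names are E, G#, F#, B, D. Arranged as a stack of thirds they read E–G#–B–D–F#, so E is the root (an E dominant ninth chord).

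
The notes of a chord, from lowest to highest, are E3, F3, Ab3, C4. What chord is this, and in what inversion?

The distinct note names are E, F, Ab, C. Stacked in thirds they read F–Ab–C–E, which is a minor-major seventh chord on F.
With the seventh (E) in the bass, the chord is in third inversion (figured bass 4/2).

F minor-major seventh, third inversion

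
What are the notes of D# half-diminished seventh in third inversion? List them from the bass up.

D# half-diminished seventh is D#–F#–A–C#. Third inversion puts the seventh (C#) in the bass, with the remaining tones above: C#, D#, F#, A.

C#, D#, F#, A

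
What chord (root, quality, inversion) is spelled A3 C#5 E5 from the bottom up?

A major, root position

The distinct note names are A, C#, E. Stacked in thirds they read A–C#–E, which is a major triad on A.
With the root (A) in the bass, the chord is in root position (figured bass 5/3).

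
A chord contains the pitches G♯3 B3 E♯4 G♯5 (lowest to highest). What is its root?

The distinct letter names are G#, B, E#. Arranged as a stack of thirds they read E#–G#–B, so E# is the root (an E# diminished triad).

E#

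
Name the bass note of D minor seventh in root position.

The root of D minor seventh (D–F–A–C) is D; that is the bass in root position.

D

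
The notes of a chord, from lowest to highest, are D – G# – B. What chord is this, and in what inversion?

G# diminished, second inversion

The distinct note names are D, G#, B. Stacked in thirds they read G#–B–D, which is a diminished triad on G#.
With the fifth (D) in the bass, the chord is in second inversion (figured bass 6/4).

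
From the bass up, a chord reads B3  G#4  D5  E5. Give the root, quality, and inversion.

The distinct note names are B, G#, D, E. Stacked in thirds they read E–G#–B–D, which is a dominant seventh chord on E.
B is the fifth of E dominant seventh; fifth in the bass means second inversion (figured bass 4/3).

E dominant seventh, second inversion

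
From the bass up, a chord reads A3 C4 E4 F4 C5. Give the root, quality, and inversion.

Reducing to letter names: A, C, E, F. These stack in thirds as F–A–C–E — an F major seventh chord.
A is the third of F major seventh; third in the bass means first inversion (figured bass 6/5).

F major seventh, first inversion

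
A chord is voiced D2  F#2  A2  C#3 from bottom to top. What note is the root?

Reordering D, F#, A, C# into stacked thirds gives D–F#–A–C#; the bottom of that stack, D, is the root.

D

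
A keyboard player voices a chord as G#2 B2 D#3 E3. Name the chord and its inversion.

E major seventh, first inversion

The distinct note names are G#, B, D#, E. Stacked in thirds they read E–G#–B–D#, which is a major seventh chord on E.
G# is the third of E major seventh; third in the bass means first inversion (figured bass 6/5).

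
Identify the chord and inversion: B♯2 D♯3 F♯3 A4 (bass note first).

B# diminished seventh, root position

The distinct note names are B#, D#, F#, A. Stacked in thirds they read B#–D#–F#–A, which is a diminished seventh chord on B#.
The lowest note is B#, the root of the chord, so this is root position (figured bass 7).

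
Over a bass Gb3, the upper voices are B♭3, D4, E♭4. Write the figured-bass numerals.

6/5

The notes Gb, Bb, D, Eb stack in thirds as Eb–Gb–Bb–D — an Eb minor-major seventh chord. The bass Gb is the third, so this is first inversion: figured 6/5.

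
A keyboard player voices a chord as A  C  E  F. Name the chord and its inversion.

Reducing to letter names: A, C, E, F. These stack in thirds as F–A–C–E — an F major seventh chord.
The lowest note is A, the third of the chord, so this is first inversion (figured bass 6/5).

F major seventh, first inversion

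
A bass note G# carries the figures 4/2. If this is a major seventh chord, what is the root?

A

The figures 4/2 mean the seventh of the chord is in the bass. If G# is the seventh of a major seventh chord, the root is A (chord tones A–C#–E–G#).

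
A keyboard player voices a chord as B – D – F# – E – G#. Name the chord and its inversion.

The pitch classes B, D, F#, E, G# arrange in thirds as E–G#–B–D–F#: an E dominant ninth chord.
With the fifth (B) in the bass, the chord is in second inversion.

E dominant ninth, second inversion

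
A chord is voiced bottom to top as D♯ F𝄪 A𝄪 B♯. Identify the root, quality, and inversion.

B# minor-major seventh, first inversion

The distinct note names are D#, F##, A##, B#. Stacked in thirds they read B#–D#–F##–A##, which is a minor-major seventh chord on B#.
With the third (D#) in the bass, the chord is in first inversion (figured bass 6/5).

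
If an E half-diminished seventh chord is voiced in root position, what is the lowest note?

E

The root of E half-diminished seventh (E–G–Bb–D) is E; that is the bass in root position.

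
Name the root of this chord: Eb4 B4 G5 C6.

Eb, B, G, C are the tones of a C minor-major seventh chord (C–Eb–G–B), making C the root.

C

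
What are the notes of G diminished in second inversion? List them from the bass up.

Db, G, Bb

Spelling G diminished: G–Bb–Db. In second inversion the fifth is bass, giving Db, G, Bb from the bottom.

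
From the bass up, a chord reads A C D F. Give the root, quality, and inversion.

Reducing to letter names: A, C, D, F. These stack in thirds as D–F–A–C — a D minor seventh chord.
The lowest note is A, the fifth of the chord, so this is second inversion (figured bass 4/3).

D minor seventh, second inversion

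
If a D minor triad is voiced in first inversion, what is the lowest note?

D minor is D–F–A. First inversion places the third in the bass: F.

F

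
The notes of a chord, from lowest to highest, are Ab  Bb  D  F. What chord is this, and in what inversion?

Reducing to letter names: Ab, Bb, D, F. These stack in thirds as Bb–D–F–Ab — a Bb dominant seventh chord.
The lowest note is Ab, the seventh of the chord, so this is third inversion (figured bass 4/2).

Bb dominant seventh, third inversion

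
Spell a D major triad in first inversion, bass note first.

The chord tones are D–F#–A. With the third (F#) lowest for first inversion: F#, A, D.

F#, A, D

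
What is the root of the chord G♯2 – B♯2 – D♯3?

G#

Reordering G#, B#, D# into stacked thirds gives G#–B#–D#; the bottom of that stack, G#, is the root.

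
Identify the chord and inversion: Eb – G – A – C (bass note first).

A half-diminished seventh, second inversion

The distinct note names are Eb, G, A, C. Stacked in thirds they read A–C–Eb–G, which is a half-diminished seventh chord on A.
The lowest note is Eb, the fifth of the chord, so this is second inversion (figured bass 4/3).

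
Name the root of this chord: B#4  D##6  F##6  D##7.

B#

B#, D##, F## are the tones of a B# major triad (B#–D##–F##), making B# the root.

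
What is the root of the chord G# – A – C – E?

G#, A, C, E are the tones of an A minor-major seventh chord (A–C–E–G#), making A the root.

A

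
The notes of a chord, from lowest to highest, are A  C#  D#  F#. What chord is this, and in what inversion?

Reducing to letter names: A, C#, D#, F#. These stack in thirds as D#–F#–A–C# — a D# half-diminished seventh chord.
The lowest note is A, the fifth of the chord, so this is second inversion (figured bass 4/3).

D# half-diminished seventh, second inversion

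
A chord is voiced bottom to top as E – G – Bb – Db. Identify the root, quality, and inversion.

Reducing to letter names: E, G, Bb, Db. These stack in thirds as E–G–Bb–Db — an E diminished seventh chord.
The lowest note is E, the root of the chord, so this is root position (figured bass 7).

E diminished seventh, root position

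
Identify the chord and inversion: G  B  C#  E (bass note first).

The distinct note names are G, B, C#, E. Stacked in thirds they read C#–E–G–B, which is a half-diminished seventh chord on C#.
G is the fifth of C# half-diminished seventh; fifth in the bass means second inversion (figured bass 4/3).

C# half-diminished seventh, second inversion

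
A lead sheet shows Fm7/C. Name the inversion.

Fm7/C means F minor seventh with C in the bass. C is the fifth of F minor seventh (F–Ab–C–Eb), so this is second inversion.

second inversion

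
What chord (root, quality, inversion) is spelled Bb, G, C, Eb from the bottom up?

Reducing to letter names: Bb, G, C, Eb. These stack in thirds as C–Eb–G–Bb — a C minor seventh chord.
With the seventh (Bb) in the bass, the chord is in third inversion (figured bass 4/2).

C minor seventh, third inversion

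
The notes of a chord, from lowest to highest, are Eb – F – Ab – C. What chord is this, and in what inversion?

F minor seventh, third inversion

The pitch classes Eb, F, Ab, C arrange in thirds as F–Ab–C–Eb: an F minor seventh chord.
The lowest note is Eb, the seventh of the chord, so this is third inversion (figured bass 4/2).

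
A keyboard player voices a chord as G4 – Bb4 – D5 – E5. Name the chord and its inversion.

The pitch classes G, Bb, D, E arrange in thirds as E–G–Bb–D: an E half-diminished seventh chord.
G is the third of E half-diminished seventh; third in the bass means first inversion (figured bass 6/5).

E half-diminished seventh, first inversion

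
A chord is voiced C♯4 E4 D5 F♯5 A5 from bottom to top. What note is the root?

Reordering C#, E, D, F#, A into stacked thirds gives D–F#–A–C#–E; the bottom of that stack, D, is the root.

D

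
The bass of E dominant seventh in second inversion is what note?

B

E dominant seventh is E–G#–B–D. Second inversion places the fifth in the bass: B.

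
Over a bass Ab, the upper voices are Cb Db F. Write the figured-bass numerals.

4/3

The notes Ab, Cb, Db, F stack in thirds as Db–F–Ab–Cb — a Db dominant seventh chord. The bass Ab is the fifth, so this is second inversion: figured 4/3.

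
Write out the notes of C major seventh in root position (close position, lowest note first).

The chord tones are C–E–G–B. With the root (C) lowest for root position: C, E, G, B.

C, E, G, B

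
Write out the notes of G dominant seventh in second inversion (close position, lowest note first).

D, F, G, B

The chord tones are G–B–D–F. With the fifth (D) lowest for second inversion: D, F, G, B.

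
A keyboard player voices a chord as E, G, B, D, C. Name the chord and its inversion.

The distinct note names are E, G, B, D, C. Stacked in thirds they read C–E–G–B–D, which is a major ninth chord on C.
E is the third of C major ninth; third in the bass means first inversion.

C major ninth, first inversion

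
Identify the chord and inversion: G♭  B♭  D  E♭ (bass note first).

Reducing to letter names: Gb, Bb, D, Eb. These stack in thirds as Eb–Gb–Bb–D — an Eb minor-major seventh chord.
Gb is the third of Eb minor-major seventh; third in the bass means first inversion (figured bass 6/5).

Eb minor-major seventh, first inversion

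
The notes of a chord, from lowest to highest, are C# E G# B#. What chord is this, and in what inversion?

C# minor-major seventh, root position

Reducing to letter names: C#, E, G#, B#. These stack in thirds as C#–E–G#–B# — a C# minor-major seventh chord.
C# is the root of C# minor-major seventh; root in the bass means root position (figured bass 7).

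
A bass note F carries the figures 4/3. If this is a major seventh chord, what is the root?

Bb

The figures 4/3 mean the fifth of the chord is in the bass. If F is the fifth of a major seventh chord, the root is Bb (chord tones Bb–D–F–A).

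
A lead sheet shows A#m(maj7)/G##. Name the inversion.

third inversion

A#m(maj7)/G## means A# minor-major seventh with G## in the bass. G## is the seventh of A# minor-major seventh (A#–C#–E#–G##), so this is third inversion.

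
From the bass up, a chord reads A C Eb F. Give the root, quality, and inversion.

The distinct note names are A, C, Eb, F. Stacked in thirds they read F–A–C–Eb, which is a dominant seventh chord on F.
The lowest note is A, the third of the chord, so this is first inversion (figured bass 6/5).

F dominant seventh, first inversion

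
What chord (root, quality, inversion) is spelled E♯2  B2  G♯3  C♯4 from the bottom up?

The pitch classes E#, B, G#, C# arrange in thirds as C#–E#–G#–B: a C# dominant seventh chord.
With the third (E#) in the bass, the chord is in first inversion (figured bass 6/5).

C# dominant seventh, first inversion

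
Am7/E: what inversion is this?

second inversion

Am7/E means A minor seventh with E in the bass. E is the fifth of A minor seventh (A–C–E–G), so this is second inversion.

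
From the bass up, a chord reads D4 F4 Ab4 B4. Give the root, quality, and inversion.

The distinct note names are D, F, Ab, B. Stacked in thirds they read B–D–F–Ab, which is a diminished seventh chord on B.
With the third (D) in the bass, the chord is in first inversion (figured bass 6/5).

B diminished seventh, first inversion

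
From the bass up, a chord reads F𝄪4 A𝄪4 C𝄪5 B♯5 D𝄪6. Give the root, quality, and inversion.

The pitch classes F##, A##, C##, B#, D## arrange in thirds as B#–D##–F##–A##–C##: a B# major ninth chord.
The lowest note is F##, the fifth of the chord, so this is second inversion.

B# major ninth, second inversion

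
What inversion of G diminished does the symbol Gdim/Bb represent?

first inversion

Gdim/Bb means G diminished with Bb in the bass. Bb is the third of G diminished (G–Bb–Db), so this is first inversion.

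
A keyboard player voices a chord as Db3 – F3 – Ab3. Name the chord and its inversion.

The distinct note names are Db, F, Ab. Stacked in thirds they read Db–F–Ab, which is a major triad on Db.
The lowest note is Db, the root of the chord, so this is root position (figured bass 5/3).

Db major, root position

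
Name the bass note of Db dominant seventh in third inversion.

Cb

In third inversion the seventh is lowest. For Db dominant seventh (Db–F–Ab–Cb) that is Cb.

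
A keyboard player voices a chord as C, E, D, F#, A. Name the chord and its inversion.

Reducing to letter names: C, E, D, F#, A. These stack in thirds as D–F#–A–C–E — a D dominant ninth chord.
The lowest note is C, the seventh of the chord, so this is third inversion.

D dominant ninth, third inversion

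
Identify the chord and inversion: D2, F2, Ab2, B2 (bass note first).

B diminished seventh, first inversion

The distinct note names are D, F, Ab, B. Stacked in thirds they read B–D–F–Ab, which is a diminished seventh chord on B.
With the third (D) in the bass, the chord is in first inversion (figured bass 6/5).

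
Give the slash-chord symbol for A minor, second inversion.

Am/E

Second inversion of A minor has the fifth (E) in the bass. As a slash chord: Am/E.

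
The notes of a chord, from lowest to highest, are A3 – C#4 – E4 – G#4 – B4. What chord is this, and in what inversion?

The pitch classes A, C#, E, G#, B arrange in thirds as A–C#–E–G#–B: an A major ninth chord.
The lowest note is A, the root of the chord, so this is root position.

A major ninth, root position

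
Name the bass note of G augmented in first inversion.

The third of G augmented (G–B–D#) is B; that is the bass in first inversion.

B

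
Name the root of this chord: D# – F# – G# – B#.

Reordering D#, F#, G#, B# into stacked thirds gives G#–B#–D#–F#; the bottom of that stack, G#, is the root.

G#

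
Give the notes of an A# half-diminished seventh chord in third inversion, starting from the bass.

A# half-diminished seventh is A#–C#–E–G#. Third inversion puts the seventh (G#) in the bass, with the remaining tones above: G#, A#, C#, E.

G#, A#, C#, E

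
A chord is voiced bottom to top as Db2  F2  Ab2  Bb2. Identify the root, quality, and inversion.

The distinct note names are Db, F, Ab, Bb. Stacked in thirds they read Bb–Db–F–Ab, which is a minor seventh chord on Bb.
The lowest note is Db, the third of the chord, so this is first inversion (figured bass 6/5).

Bb minor seventh, first inversion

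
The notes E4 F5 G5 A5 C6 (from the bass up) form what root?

The distinct letter names are E, F, G, A, C. Arranged as a stack of thirds they read F–A–C–E–G, so F is the root (an F major ninth chord).

F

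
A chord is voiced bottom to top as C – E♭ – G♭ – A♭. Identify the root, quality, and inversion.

The distinct note names are C, Eb, Gb, Ab. Stacked in thirds they read Ab–C–Eb–Gb, which is a dominant seventh chord on Ab.
The lowest note is C, the third of the chord, so this is first inversion (figured bass 6/5).

Ab dominant seventh, first inversion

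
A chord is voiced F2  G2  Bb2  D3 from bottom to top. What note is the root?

G

Reordering F, G, Bb, D into stacked thirds gives G–Bb–D–F; the bottom of that stack, G, is the root.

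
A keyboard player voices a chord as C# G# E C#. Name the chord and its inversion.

C# minor, root position

The distinct note names are C#, G#, E. Stacked in thirds they read C#–E–G#, which is a minor triad on C#.
The lowest note is C#, the root of the chord, so this is root position (figured bass 5/3).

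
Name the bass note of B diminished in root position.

The root of B diminished (B–D–F) is B; that is the bass in root position.

B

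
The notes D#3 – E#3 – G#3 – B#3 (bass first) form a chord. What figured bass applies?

4/2

The notes D#, E#, G#, B# stack in thirds as E#–G#–B#–D# — an E# minor seventh chord. The bass D# is the seventh, so this is third inversion: figured 4/2.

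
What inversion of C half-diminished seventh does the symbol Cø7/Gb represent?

Cø7/Gb means C half-diminished seventh with Gb in the bass. Gb is the fifth of C half-diminished seventh (C–Eb–Gb–Bb), so this is second inversion.

second inversion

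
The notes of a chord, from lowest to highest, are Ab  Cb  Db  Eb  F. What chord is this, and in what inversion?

The pitch classes Ab, Cb, Db, Eb, F arrange in thirds as Db–F–Ab–Cb–Eb: a Db dominant ninth chord.
The lowest note is Ab, the fifth of the chord, so this is second inversion.

Db dominant ninth, second inversion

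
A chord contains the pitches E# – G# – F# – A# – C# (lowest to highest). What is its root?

F#

E#, G#, F#, A#, C# are the tones of an F# major ninth chord (F#–A#–C#–E#–G#), making F# the root.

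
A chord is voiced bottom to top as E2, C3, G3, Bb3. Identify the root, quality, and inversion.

The distinct note names are E, C, G, Bb. Stacked in thirds they read C–E–G–Bb, which is a dominant seventh chord on C.
The lowest note is E, the third of the chord, so this is first inversion (figured bass 6/5).

C dominant seventh, first inversion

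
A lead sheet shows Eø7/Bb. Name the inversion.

second inversion

Eø7/Bb means E half-diminished seventh with Bb in the bass. Bb is the fifth of E half-diminished seventh (E–G–Bb–D), so this is second inversion.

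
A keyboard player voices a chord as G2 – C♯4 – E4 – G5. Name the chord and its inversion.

The pitch classes G, C#, E arrange in thirds as C#–E–G: a C# diminished triad.
G is the fifth of C# diminished; fifth in the bass means second inversion (figured bass 6/4).

C# diminished, second inversion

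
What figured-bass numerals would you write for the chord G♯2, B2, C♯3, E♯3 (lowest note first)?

The notes G#, B, C#, E# stack in thirds as C#–E#–G#–B — a C# dominant seventh chord. The bass G# is the fifth, so this is second inversion: figured 4/3.

4/3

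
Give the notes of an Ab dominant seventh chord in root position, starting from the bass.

Ab dominant seventh is Ab–C–Eb–Gb. Root position puts the root (Ab) in the bass, with the remaining tones above: Ab, C, Eb, Gb.

Ab, C, Eb, Gb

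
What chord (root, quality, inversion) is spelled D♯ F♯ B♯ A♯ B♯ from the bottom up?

B# half-diminished seventh, first inversion

The distinct note names are D#, F#, B#, A#. Stacked in thirds they read B#–D#–F#–A#, which is a half-diminished seventh chord on B#.
The lowest note is D#, the third of the chord, so this is first inversion (figured bass 6/5).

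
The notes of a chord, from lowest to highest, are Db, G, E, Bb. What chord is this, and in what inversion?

The distinct note names are Db, G, E, Bb. Stacked in thirds they read E–G–Bb–Db, which is a diminished seventh chord on E.
The lowest note is Db, the seventh of the chord, so this is third inversion (figured bass 4/2).

E diminished seventh, third inversion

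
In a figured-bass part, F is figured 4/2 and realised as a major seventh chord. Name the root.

The figures 4/2 mean the seventh of the chord is in the bass. If F is the seventh of a major seventh chord, the root is Gb (chord tones Gb–Bb–Db–F).

Gb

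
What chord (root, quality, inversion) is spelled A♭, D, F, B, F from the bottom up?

B diminished seventh, third inversion

The distinct note names are Ab, D, F, B. Stacked in thirds they read B–D–F–Ab, which is a diminished seventh chord on B.
With the seventh (Ab) in the bass, the chord is in third inversion (figured bass 4/2).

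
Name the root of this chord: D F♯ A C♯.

D, F#, A, C# are the tones of a D major seventh chord (D–F#–A–C#), making D the root.

D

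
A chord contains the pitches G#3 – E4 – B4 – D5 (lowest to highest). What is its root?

E

G#, E, B, D are the tones of an E dominant seventh chord (E–G#–B–D), making E the root.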